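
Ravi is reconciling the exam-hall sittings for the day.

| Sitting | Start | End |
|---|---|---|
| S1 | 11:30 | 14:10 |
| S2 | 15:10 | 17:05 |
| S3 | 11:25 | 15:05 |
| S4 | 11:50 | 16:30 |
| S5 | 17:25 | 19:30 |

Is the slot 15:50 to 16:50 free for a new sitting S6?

S3: ends 15:05 at or before S6 starts 15:50 → clear.
S1: ends 14:10 at or before S6 starts 15:50 → clear.
S4: starts 11:50 before S6 ends 16:50, and ends 16:30 after S6 starts 15:50 → overlap.
S2: starts 15:10 before S6 ends 16:50, and ends 17:05 after S6 starts 15:50 → overlap.
S5: starts 17:25 at or after S6 ends 16:50 → clear.
S6 overlaps S2, S4.

No — it overlaps S2, S4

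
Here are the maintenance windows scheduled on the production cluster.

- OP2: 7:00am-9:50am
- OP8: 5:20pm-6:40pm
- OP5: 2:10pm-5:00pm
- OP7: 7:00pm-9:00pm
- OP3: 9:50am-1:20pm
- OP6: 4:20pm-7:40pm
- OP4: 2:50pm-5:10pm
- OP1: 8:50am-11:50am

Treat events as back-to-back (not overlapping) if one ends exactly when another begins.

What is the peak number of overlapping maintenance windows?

Sort all start/end points and keep a running count:
7:00am start OP2 → 1
8:50am start OP1 → 2
9:50am end OP2 → 1
9:50am start OP3 → 2
11:50am end OP1 → 1
1:20pm end OP3 → 0
2:10pm start OP5 → 1
2:50pm start OP4 → 2
4:20pm start OP6 → 3
5:00pm end OP5 → 2
5:10pm end OP4 → 1
5:20pm start OP8 → 2
6:40pm end OP8 → 1
7:00pm start OP7 → 2
7:40pm end OP6 → 1
9:00pm end OP7 → 0
Peak is 3, at 4:20pm (OP4, OP5, OP6).

3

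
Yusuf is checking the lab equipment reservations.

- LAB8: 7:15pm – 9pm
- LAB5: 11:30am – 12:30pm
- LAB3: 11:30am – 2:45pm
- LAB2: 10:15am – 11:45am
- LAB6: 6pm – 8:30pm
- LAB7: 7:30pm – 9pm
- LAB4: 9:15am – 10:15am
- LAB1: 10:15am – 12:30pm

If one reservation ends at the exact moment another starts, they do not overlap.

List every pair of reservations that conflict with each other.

Sorted by start: LAB4, LAB1, LAB2, LAB3, LAB5, LAB6, LAB8, LAB7.
LAB1 starts exactly when LAB4 ends (back-to-back, no overlap); LAB4 is clear from here.
LAB2 starts before LAB1 ends → LAB1 and LAB2 overlap.
LAB3 starts before LAB1 ends → LAB1 and LAB3 overlap.
LAB5 starts before LAB1 ends → LAB1 and LAB5 overlap.
LAB6 starts after LAB1 ends; LAB1 is clear from here.
LAB3 starts before LAB2 ends → LAB2 and LAB3 overlap.
LAB5 starts before LAB2 ends → LAB2 and LAB5 overlap.
LAB6 starts after LAB2 ends; LAB2 is clear from here.
LAB5 starts before LAB3 ends → LAB3 and LAB5 overlap.
LAB6 starts after LAB3 ends; LAB3 is clear from here.
LAB6 starts after LAB5 ends; LAB5 is clear from here.
LAB8 starts before LAB6 ends → LAB6 and LAB8 overlap.
LAB7 starts before LAB6 ends → LAB6 and LAB7 overlap.
LAB7 starts before LAB8 ends → LAB8 and LAB7 overlap.

LAB1 & LAB2, LAB1 & LAB3, LAB1 & LAB5, LAB2 & LAB3, LAB2 & LAB5, LAB3 & LAB5, LAB6 & LAB7, LAB6 & LAB8, LAB7 & LAB8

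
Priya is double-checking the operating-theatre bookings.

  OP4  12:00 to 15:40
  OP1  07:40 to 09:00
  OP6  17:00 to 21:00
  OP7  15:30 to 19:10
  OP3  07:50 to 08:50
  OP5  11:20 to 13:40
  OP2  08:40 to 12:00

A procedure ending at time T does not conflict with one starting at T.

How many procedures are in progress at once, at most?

Sweep the timeline, counting +1 at each start and −1 at each end (ends before starts at a tie):
07:40 start OP1 → 1
07:50 start OP3 → 2
08:40 start OP2 → 3
08:50 end OP3 → 2
09:00 end OP1 → 1
11:20 start OP5 → 2
12:00 end OP2 → 1
12:00 start OP4 → 2
13:40 end OP5 → 1
15:30 start OP7 → 2
15:40 end OP4 → 1
17:00 start OP6 → 2
19:10 end OP7 → 1
21:00 end OP6 → 0
Peak is 3, at 08:40 (OP1, OP2, OP3).

3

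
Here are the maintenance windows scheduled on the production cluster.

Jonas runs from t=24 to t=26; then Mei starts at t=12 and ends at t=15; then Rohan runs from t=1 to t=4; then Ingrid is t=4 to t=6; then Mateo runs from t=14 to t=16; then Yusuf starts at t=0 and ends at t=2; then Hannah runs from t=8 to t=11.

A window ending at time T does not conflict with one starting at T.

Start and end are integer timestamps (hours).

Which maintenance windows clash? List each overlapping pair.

Mateo & Mei, Rohan & Yusuf

Sorted by start: Yusuf, Rohan, Ingrid, Hannah, Mei, Mateo, Jonas.
Rohan starts before Yusuf ends → Yusuf and Rohan overlap.
Ingrid starts after Yusuf ends, so Yusuf has no further overlaps.
Ingrid starts exactly when Rohan ends (back-to-back, no overlap), so Rohan has no further overlaps.
Hannah starts after Ingrid ends, so Ingrid has no further overlaps.
Mei starts after Hannah ends, so Hannah has no further overlaps.
Mateo starts before Mei ends → Mei and Mateo overlap.
Jonas starts after Mei ends.
Jonas starts after Mateo ends.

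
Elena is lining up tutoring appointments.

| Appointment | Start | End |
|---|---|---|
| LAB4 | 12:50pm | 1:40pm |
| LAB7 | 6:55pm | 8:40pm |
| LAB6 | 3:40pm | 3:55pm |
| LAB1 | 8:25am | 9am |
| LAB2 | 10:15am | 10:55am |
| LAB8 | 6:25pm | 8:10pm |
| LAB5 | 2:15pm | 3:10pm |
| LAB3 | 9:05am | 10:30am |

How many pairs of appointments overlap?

2

Sorted by start: LAB1, LAB3, LAB2, LAB4, LAB5, LAB6, LAB8, LAB7.
LAB3 starts after LAB1 ends — done with LAB1.
LAB2 starts before LAB3 ends → LAB3 and LAB2 overlap.
LAB4 starts after LAB3 ends — done with LAB3.
LAB4 starts after LAB2 ends — done with LAB2.
LAB5 starts after LAB4 ends — done with LAB4.
LAB6 starts after LAB5 ends — done with LAB5.
LAB8 starts after LAB6 ends — done with LAB6.
LAB7 starts before LAB8 ends → LAB8 and LAB7 overlap.
Overlapping pairs: LAB2 & LAB3, LAB7 & LAB8 — 2 in total.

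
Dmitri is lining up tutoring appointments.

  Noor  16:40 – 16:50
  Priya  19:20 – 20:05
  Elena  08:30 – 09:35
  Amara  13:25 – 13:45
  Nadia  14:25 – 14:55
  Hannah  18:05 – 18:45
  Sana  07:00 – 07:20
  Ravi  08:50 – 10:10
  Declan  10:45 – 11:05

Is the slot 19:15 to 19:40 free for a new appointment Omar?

Sana: ends 07:20 at or before Omar starts 19:15 → clear.
Elena: ends 09:35 at or before Omar starts 19:15 → clear.
Ravi: ends 10:10 at or before Omar starts 19:15 → clear.
Declan: ends 11:05 at or before Omar starts 19:15 → clear.
Amara: ends 13:45 at or before Omar starts 19:15 → clear.
Nadia: ends 14:55 at or before Omar starts 19:15 → clear.
Noor: ends 16:50 at or before Omar starts 19:15 → clear.
Hannah: ends 18:45 at or before Omar starts 19:15 → clear.
Priya: starts 19:20 before Omar ends 19:40, and ends 20:05 after Omar starts 19:15 → overlap.
Omar overlaps Priya.

No — it overlaps Priya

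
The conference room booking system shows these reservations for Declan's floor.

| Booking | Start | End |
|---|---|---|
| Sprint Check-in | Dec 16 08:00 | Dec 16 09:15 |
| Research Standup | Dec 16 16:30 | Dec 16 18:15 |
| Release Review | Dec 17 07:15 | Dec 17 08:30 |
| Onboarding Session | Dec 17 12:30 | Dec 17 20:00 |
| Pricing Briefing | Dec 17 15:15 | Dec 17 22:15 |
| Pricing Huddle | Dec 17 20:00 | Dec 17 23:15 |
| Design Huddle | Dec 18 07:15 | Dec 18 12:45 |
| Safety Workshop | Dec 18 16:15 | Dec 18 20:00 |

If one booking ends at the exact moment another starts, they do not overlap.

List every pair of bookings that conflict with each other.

Onboarding Session & Pricing Briefing, Pricing Briefing & Pricing Huddle

Sorted by start: Sprint Check-in, Research Standup, Release Review, Onboarding Session, Pricing Briefing, Pricing Huddle, Design Huddle, Safety Workshop.
Research Standup starts after Sprint Check-in ends, so Sprint Check-in has no further overlaps.
Release Review starts after Research Standup ends, so Research Standup has no further overlaps.
Onboarding Session starts after Release Review ends, so Release Review has no further overlaps.
Pricing Briefing starts before Onboarding Session ends → Onboarding Session and Pricing Briefing overlap.
Pricing Huddle starts exactly when Onboarding Session ends (back-to-back, no overlap), so Onboarding Session has no further overlaps.
Pricing Huddle starts before Pricing Briefing ends → Pricing Briefing and Pricing Huddle overlap.
Design Huddle starts after Pricing Briefing ends, so Pricing Briefing has no further overlaps.
Design Huddle starts after Pricing Huddle ends, so Pricing Huddle has no further overlaps.
Safety Workshop starts after Design Huddle ends.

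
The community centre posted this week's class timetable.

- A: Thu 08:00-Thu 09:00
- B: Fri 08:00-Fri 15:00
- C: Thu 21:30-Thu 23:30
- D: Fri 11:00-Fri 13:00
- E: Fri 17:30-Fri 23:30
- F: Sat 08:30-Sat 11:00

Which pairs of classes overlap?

Sorted by start: A, C, B, D, E, F.
C starts after A ends, so nothing later overlaps A either.
B starts after C ends, so nothing later overlaps C either.
D starts before B ends → B and D overlap.
E starts after B ends, so nothing later overlaps B either.
E starts after D ends, so nothing later overlaps D either.
F starts after E ends.

B & D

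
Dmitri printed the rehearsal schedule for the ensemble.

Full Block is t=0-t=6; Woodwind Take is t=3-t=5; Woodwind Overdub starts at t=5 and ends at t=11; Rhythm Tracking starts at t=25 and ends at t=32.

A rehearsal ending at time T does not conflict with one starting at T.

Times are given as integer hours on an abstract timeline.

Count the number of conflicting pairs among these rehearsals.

Two intervals overlap when each starts before the other ends.
Sorted by start: Full Block, Woodwind Take, Woodwind Overdub, Rhythm Tracking.
Woodwind Take starts before Full Block ends → Full Block and Woodwind Take overlap.
Woodwind Overdub starts before Full Block ends → Full Block and Woodwind Overdub overlap.
Rhythm Tracking starts after Full Block ends.
Woodwind Overdub starts exactly when Woodwind Take ends (back-to-back, no overlap); Woodwind Take is clear from here.
Rhythm Tracking starts after Woodwind Overdub ends.
Overlapping pairs: Full Block & Woodwind Overdub, Full Block & Woodwind Take — 2 in total.

2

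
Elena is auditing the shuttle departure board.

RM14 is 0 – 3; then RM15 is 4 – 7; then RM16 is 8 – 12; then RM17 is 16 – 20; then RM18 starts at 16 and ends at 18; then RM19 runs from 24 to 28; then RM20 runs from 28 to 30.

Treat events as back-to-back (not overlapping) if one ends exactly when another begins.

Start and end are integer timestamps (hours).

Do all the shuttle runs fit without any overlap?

Check each pair: they overlap iff neither finishes before the other starts.
Sorted by start: RM14, RM15, RM16, RM17, RM18, RM19, RM20.
RM15 starts after RM14 ends, so RM14 has no further overlaps.
RM16 starts after RM15 ends, so RM15 has no further overlaps.
RM17 starts after RM16 ends, so RM16 has no further overlaps.
RM18 starts before RM17 ends → RM17 and RM18 overlap.
That's a conflict, so the schedule is not conflict-free.

No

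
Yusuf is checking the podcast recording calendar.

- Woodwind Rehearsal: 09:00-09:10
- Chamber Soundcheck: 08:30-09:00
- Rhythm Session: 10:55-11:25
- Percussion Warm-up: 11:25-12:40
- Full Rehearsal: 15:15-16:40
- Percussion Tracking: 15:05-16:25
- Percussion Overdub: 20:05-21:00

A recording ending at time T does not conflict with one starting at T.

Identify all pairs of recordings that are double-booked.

Check each pair: they overlap iff neither finishes before the other starts.
Sorted by start: Chamber Soundcheck, Woodwind Rehearsal, Rhythm Session, Percussion Warm-up, Percussion Tracking, Full Rehearsal, Percussion Overdub.
Woodwind Rehearsal starts exactly when Chamber Soundcheck ends (back-to-back, no overlap) — done with Chamber Soundcheck.
Rhythm Session starts after Woodwind Rehearsal ends — done with Woodwind Rehearsal.
Percussion Warm-up starts exactly when Rhythm Session ends (back-to-back, no overlap) — done with Rhythm Session.
Percussion Tracking starts after Percussion Warm-up ends — done with Percussion Warm-up.
Full Rehearsal starts before Percussion Tracking ends → Percussion Tracking and Full Rehearsal overlap.
Percussion Overdub starts after Percussion Tracking ends.
Percussion Overdub starts after Full Rehearsal ends.

Full Rehearsal & Percussion Tracking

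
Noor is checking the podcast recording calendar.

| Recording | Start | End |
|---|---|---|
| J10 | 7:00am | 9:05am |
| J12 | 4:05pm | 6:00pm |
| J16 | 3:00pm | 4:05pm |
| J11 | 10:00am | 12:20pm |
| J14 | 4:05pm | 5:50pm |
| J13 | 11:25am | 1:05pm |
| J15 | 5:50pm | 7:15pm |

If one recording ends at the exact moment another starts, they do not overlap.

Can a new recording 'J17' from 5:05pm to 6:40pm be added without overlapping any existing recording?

J10: ends 9:05am at or before J17 starts 5:05pm → clear.
J11: ends 12:20pm at or before J17 starts 5:05pm → clear.
J13: ends 1:05pm at or before J17 starts 5:05pm → clear.
J16: ends 4:05pm at or before J17 starts 5:05pm → clear.
J12: starts 4:05pm before J17 ends 6:40pm, and ends 6:00pm after J17 starts 5:05pm → overlap.
J14: starts 4:05pm before J17 ends 6:40pm, and ends 5:50pm after J17 starts 5:05pm → overlap.
J15: starts 5:50pm before J17 ends 6:40pm, and ends 7:15pm after J17 starts 5:05pm → overlap.
J17 overlaps J12, J14, J15.

No — it overlaps J12, J14, J15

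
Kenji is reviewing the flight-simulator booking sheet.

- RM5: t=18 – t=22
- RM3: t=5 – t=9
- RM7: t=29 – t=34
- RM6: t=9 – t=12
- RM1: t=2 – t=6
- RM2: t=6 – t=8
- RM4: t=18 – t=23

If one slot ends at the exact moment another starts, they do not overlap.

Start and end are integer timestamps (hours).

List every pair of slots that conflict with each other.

RM1 & RM3, RM2 & RM3, RM4 & RM5

Two intervals overlap when each starts before the other ends.
Sorted by start: RM1, RM3, RM2, RM6, RM4, RM5, RM7.
RM3 starts before RM1 ends → RM1 and RM3 overlap.
RM2 starts exactly when RM1 ends (back-to-back, no overlap) — done with RM1.
RM2 starts before RM3 ends → RM3 and RM2 overlap.
RM6 starts exactly when RM3 ends (back-to-back, no overlap) — done with RM3.
RM6 starts after RM2 ends — done with RM2.
RM4 starts after RM6 ends — done with RM6.
RM5 starts before RM4 ends → RM4 and RM5 overlap.
RM7 starts after RM4 ends.
RM7 starts after RM5 ends.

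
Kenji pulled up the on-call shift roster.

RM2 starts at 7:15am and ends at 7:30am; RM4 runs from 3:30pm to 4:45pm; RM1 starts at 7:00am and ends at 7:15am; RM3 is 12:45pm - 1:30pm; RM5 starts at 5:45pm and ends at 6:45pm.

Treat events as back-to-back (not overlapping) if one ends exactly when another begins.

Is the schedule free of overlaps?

Yes

Two intervals overlap when each starts before the other ends.
Sorted by start: RM1, RM2, RM3, RM4, RM5.
RM2 starts exactly when RM1 ends (back-to-back, no overlap), so nothing later overlaps RM1 either.
RM3 starts after RM2 ends, so nothing later overlaps RM2 either.
RM4 starts after RM3 ends, so nothing later overlaps RM3 either.
RM5 starts after RM4 ends.
Every pair is clear; the schedule has no overlaps.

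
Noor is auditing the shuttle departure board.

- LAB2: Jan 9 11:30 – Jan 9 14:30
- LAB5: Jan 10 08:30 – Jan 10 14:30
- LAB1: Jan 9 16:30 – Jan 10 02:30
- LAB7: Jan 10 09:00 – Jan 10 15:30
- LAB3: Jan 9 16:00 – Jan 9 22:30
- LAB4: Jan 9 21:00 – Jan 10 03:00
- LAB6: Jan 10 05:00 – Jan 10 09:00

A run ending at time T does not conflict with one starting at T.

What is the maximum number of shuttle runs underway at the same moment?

Walk through starts and ends in time order (an end at T is processed before a start at T):
Jan 9 11:30 start LAB2 → 1
Jan 9 14:30 end LAB2 → 0
Jan 9 16:00 start LAB3 → 1
Jan 9 16:30 start LAB1 → 2
Jan 9 21:00 start LAB4 → 3
Jan 9 22:30 end LAB3 → 2
Jan 10 02:30 end LAB1 → 1
Jan 10 03:00 end LAB4 → 0
Jan 10 05:00 start LAB6 → 1
Jan 10 08:30 start LAB5 → 2
Jan 10 09:00 end LAB6 → 1
Jan 10 09:00 start LAB7 → 2
Jan 10 14:30 end LAB5 → 1
Jan 10 15:30 end LAB7 → 0
Peak is 3, at Jan 9 21:00 (LAB1, LAB3, LAB4).

3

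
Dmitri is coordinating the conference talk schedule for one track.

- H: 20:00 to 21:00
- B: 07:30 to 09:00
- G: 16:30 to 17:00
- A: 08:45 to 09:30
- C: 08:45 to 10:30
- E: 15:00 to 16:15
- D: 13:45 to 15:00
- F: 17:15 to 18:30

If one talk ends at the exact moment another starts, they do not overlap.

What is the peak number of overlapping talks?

3

Walk through starts and ends in time order (an end at T is processed before a start at T):
07:30 start B → 1
08:45 start A → 2
08:45 start C → 3
09:00 end B → 2
09:30 end A → 1
10:30 end C → 0
13:45 start D → 1
15:00 end D → 0
15:00 start E → 1
16:15 end E → 0
16:30 start G → 1
17:00 end G → 0
17:15 start F → 1
18:30 end F → 0
20:00 start H → 1
21:00 end H → 0
Peak is 3, at 08:45 (A, B, C).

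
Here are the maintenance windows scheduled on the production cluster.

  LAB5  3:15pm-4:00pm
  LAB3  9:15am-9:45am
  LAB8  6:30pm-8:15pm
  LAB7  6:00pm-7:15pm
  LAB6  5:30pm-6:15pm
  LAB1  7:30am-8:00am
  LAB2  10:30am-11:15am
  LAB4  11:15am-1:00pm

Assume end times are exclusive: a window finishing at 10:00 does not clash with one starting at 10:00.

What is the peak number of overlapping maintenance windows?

2

Walk through starts and ends in time order (an end at T is processed before a start at T):
7:30am start LAB1 → 1
8:00am end LAB1 → 0
9:15am start LAB3 → 1
9:45am end LAB3 → 0
10:30am start LAB2 → 1
11:15am end LAB2 → 0
11:15am start LAB4 → 1
1:00pm end LAB4 → 0
3:15pm start LAB5 → 1
4:00pm end LAB5 → 0
5:30pm start LAB6 → 1
6:00pm start LAB7 → 2
6:15pm end LAB6 → 1
6:30pm start LAB8 → 2
7:15pm end LAB7 → 1
8:15pm end LAB8 → 0
Peak is 2, at 6:00pm (LAB6, LAB7).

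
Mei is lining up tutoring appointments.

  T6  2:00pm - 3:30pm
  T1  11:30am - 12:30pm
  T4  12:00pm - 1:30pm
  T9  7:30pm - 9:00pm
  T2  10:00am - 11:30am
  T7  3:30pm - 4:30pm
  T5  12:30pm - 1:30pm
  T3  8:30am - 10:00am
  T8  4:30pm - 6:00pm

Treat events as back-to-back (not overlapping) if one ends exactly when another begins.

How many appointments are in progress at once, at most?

2

Sort all start/end points and keep a running count:
8:30am start T3 → 1
10:00am end T3 → 0
10:00am start T2 → 1
11:30am end T2 → 0
11:30am start T1 → 1
12:00pm start T4 → 2
12:30pm end T1 → 1
12:30pm start T5 → 2
1:30pm end T4 → 1
1:30pm end T5 → 0
2:00pm start T6 → 1
3:30pm end T6 → 0
3:30pm start T7 → 1
4:30pm end T7 → 0
4:30pm start T8 → 1
6:00pm end T8 → 0
7:30pm start T9 → 1
9:00pm end T9 → 0
Peak is 2, at 12:00pm (T1, T4).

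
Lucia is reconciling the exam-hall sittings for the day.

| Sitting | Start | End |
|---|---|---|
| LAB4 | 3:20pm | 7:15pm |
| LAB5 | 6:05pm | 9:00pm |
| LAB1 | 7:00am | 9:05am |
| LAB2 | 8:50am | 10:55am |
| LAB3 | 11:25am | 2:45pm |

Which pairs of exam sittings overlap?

LAB1 & LAB2, LAB4 & LAB5

Two intervals overlap when each starts before the other ends.
Sorted by start: LAB1, LAB2, LAB3, LAB4, LAB5.
LAB2 starts before LAB1 ends → LAB1 and LAB2 overlap.
LAB3 starts after LAB1 ends, so LAB1 has no further overlaps.
LAB3 starts after LAB2 ends, so LAB2 has no further overlaps.
LAB4 starts after LAB3 ends, so LAB3 has no further overlaps.
LAB5 starts before LAB4 ends → LAB4 and LAB5 overlap.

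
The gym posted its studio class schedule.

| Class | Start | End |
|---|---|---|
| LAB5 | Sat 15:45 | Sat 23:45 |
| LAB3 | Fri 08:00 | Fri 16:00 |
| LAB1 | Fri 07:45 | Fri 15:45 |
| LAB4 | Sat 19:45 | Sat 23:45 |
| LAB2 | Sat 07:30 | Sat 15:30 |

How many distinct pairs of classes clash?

Sorted by start: LAB1, LAB3, LAB2, LAB5, LAB4.
LAB3 starts before LAB1 ends → LAB1 and LAB3 overlap.
LAB2 starts after LAB1 ends, so nothing later overlaps LAB1 either.
LAB2 starts after LAB3 ends, so nothing later overlaps LAB3 either.
LAB5 starts after LAB2 ends, so nothing later overlaps LAB2 either.
LAB4 starts before LAB5 ends → LAB5 and LAB4 overlap.
Overlapping pairs: LAB1 & LAB3, LAB4 & LAB5 — 2 in total.

2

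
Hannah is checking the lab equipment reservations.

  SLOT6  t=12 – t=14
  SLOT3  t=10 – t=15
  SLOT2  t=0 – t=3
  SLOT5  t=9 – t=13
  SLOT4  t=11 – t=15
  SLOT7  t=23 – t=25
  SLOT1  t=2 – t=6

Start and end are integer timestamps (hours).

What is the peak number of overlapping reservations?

4

Walk through starts and ends in time order (an end at T is processed before a start at T):
t=0 start SLOT2 → 1
t=2 start SLOT1 → 2
t=3 end SLOT2 → 1
t=6 end SLOT1 → 0
t=9 start SLOT5 → 1
t=10 start SLOT3 → 2
t=11 start SLOT4 → 3
t=12 start SLOT6 → 4
t=13 end SLOT5 → 3
t=14 end SLOT6 → 2
t=15 end SLOT3 → 1
t=15 end SLOT4 → 0
t=23 start SLOT7 → 1
t=25 end SLOT7 → 0
Peak is 4, at t=12 (SLOT3, SLOT4, SLOT5, SLOT6).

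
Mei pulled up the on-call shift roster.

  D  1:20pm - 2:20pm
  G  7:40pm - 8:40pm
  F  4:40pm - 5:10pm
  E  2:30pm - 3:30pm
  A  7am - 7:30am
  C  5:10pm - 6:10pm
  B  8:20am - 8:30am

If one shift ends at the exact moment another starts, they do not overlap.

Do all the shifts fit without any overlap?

Sorted by start: A, B, D, E, F, C, G.
B starts after A ends — done with A.
D starts after B ends — done with B.
E starts after D ends — done with D.
F starts after E ends — done with E.
C starts exactly when F ends (back-to-back, no overlap) — done with F.
G starts after C ends.
Every pair is clear; the schedule has no overlaps.

Yes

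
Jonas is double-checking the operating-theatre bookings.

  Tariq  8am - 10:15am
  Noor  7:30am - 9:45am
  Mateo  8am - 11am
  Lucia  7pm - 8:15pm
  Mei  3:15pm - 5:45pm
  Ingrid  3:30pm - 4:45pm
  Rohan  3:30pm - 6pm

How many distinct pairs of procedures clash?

6

Two intervals overlap when each starts before the other ends.
Sorted by start: Noor, Tariq, Mateo, Mei, Ingrid, Rohan, Lucia.
Tariq starts before Noor ends → Noor and Tariq overlap.
Mateo starts before Noor ends → Noor and Mateo overlap.
Mei starts after Noor ends, so Noor has no further overlaps.
Mateo starts before Tariq ends → Tariq and Mateo overlap.
Mei starts after Tariq ends, so Tariq has no further overlaps.
Mei starts after Mateo ends, so Mateo has no further overlaps.
Ingrid starts before Mei ends → Mei and Ingrid overlap.
Rohan starts before Mei ends → Mei and Rohan overlap.
Lucia starts after Mei ends.
Rohan starts before Ingrid ends → Ingrid and Rohan overlap.
Lucia starts after Ingrid ends.
Lucia starts after Rohan ends.
Overlapping pairs: Ingrid & Mei, Ingrid & Rohan, Mateo & Noor, Mateo & Tariq, Mei & Rohan, Noor & Tariq — 6 in total.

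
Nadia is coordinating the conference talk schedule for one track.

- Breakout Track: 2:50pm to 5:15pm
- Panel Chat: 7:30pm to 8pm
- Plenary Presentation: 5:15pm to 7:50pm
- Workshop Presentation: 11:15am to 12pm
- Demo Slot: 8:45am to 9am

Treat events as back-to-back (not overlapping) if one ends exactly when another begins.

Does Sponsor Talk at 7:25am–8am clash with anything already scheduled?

Demo Slot: starts 8:45am at or after Sponsor Talk ends 8am → clear.
Workshop Presentation: starts 11:15am at or after Sponsor Talk ends 8am → clear.
Breakout Track: starts 2:50pm at or after Sponsor Talk ends 8am → clear.
Plenary Presentation: starts 5:15pm at or after Sponsor Talk ends 8am → clear.
Panel Chat: starts 7:30pm at or after Sponsor Talk ends 8am → clear.

No — it doesn't clash with anything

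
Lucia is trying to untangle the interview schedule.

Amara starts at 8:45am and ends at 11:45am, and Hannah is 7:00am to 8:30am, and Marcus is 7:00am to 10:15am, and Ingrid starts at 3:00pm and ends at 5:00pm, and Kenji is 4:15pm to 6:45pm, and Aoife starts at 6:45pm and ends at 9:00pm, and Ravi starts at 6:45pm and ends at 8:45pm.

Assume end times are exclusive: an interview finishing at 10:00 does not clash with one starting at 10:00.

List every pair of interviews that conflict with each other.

Sorted by start: Hannah, Marcus, Amara, Ingrid, Kenji, Aoife, Ravi.
Marcus starts before Hannah ends → Hannah and Marcus overlap.
Amara starts after Hannah ends; Hannah is clear from here.
Amara starts before Marcus ends → Marcus and Amara overlap.
Ingrid starts after Marcus ends; Marcus is clear from here.
Ingrid starts after Amara ends; Amara is clear from here.
Kenji starts before Ingrid ends → Ingrid and Kenji overlap.
Aoife starts after Ingrid ends; Ingrid is clear from here.
Aoife starts exactly when Kenji ends (back-to-back, no overlap); Kenji is clear from here.
Ravi starts before Aoife ends → Aoife and Ravi overlap.

Amara & Marcus, Aoife & Ravi, Hannah & Marcus, Ingrid & Kenji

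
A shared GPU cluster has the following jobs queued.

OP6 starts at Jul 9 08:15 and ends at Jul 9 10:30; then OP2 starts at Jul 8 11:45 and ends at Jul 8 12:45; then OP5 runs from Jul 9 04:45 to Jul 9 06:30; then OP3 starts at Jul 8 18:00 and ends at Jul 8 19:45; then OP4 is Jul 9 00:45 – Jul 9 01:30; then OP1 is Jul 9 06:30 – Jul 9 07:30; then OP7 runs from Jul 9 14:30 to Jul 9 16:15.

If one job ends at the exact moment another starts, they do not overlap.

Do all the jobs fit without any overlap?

Sorted by start: OP2, OP3, OP4, OP5, OP1, OP6, OP7.
OP3 starts after OP2 ends; OP2 is clear from here.
OP4 starts after OP3 ends; OP3 is clear from here.
OP5 starts after OP4 ends; OP4 is clear from here.
OP1 starts exactly when OP5 ends (back-to-back, no overlap); OP5 is clear from here.
OP6 starts after OP1 ends; OP1 is clear from here.
OP7 starts after OP6 ends.
Every pair is clear; the schedule has no overlaps.

Yes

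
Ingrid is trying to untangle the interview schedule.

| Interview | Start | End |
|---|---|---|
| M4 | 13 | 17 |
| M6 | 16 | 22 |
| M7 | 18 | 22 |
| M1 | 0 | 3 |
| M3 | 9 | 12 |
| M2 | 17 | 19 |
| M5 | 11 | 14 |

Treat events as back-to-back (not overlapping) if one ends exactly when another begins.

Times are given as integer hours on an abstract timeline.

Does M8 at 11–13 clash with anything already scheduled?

Yes — it overlaps M3, M5

M1: ends 3 at or before M8 starts 11 → clear.
M3: starts 9 before M8 ends 13, and ends 12 after M8 starts 11 → overlap.
M5: starts 11 before M8 ends 13, and ends 14 after M8 starts 11 → overlap.
M4: starts 13 at or after M8 ends 13 → clear.
M6: starts 16 at or after M8 ends 13 → clear.
M2: starts 17 at or after M8 ends 13 → clear.
M7: starts 18 at or after M8 ends 13 → clear.
M8 overlaps M3, M5.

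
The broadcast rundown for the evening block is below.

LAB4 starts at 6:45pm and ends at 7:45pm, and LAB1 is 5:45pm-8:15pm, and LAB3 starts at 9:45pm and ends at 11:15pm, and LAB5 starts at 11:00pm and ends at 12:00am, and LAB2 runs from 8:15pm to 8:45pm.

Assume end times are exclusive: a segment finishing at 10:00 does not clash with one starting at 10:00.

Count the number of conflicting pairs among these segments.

2

Check each pair: they overlap iff neither finishes before the other starts.
Sorted by start: LAB1, LAB4, LAB2, LAB3, LAB5.
LAB4 starts before LAB1 ends → LAB1 and LAB4 overlap.
LAB2 starts exactly when LAB1 ends (back-to-back, no overlap) — done with LAB1.
LAB2 starts after LAB4 ends — done with LAB4.
LAB3 starts after LAB2 ends — done with LAB2.
LAB5 starts before LAB3 ends → LAB3 and LAB5 overlap.
Overlapping pairs: LAB1 & LAB4, LAB3 & LAB5 — 2 in total.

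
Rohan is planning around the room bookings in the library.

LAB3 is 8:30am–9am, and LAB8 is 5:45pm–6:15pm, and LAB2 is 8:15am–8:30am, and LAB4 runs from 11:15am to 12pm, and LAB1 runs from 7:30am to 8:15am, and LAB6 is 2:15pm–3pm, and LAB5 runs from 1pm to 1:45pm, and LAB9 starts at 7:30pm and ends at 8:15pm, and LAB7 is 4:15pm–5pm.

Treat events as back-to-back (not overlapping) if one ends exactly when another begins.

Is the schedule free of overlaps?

Check each pair: they overlap iff neither finishes before the other starts.
Sorted by start: LAB1, LAB2, LAB3, LAB4, LAB5, LAB6, LAB7, LAB8, LAB9.
LAB2 starts exactly when LAB1 ends (back-to-back, no overlap); LAB1 is clear from here.
LAB3 starts exactly when LAB2 ends (back-to-back, no overlap); LAB2 is clear from here.
LAB4 starts after LAB3 ends; LAB3 is clear from here.
LAB5 starts after LAB4 ends; LAB4 is clear from here.
LAB6 starts after LAB5 ends; LAB5 is clear from here.
LAB7 starts after LAB6 ends; LAB6 is clear from here.
LAB8 starts after LAB7 ends; LAB7 is clear from here.
LAB9 starts after LAB8 ends.
Every pair is clear; the schedule has no overlaps.

Yes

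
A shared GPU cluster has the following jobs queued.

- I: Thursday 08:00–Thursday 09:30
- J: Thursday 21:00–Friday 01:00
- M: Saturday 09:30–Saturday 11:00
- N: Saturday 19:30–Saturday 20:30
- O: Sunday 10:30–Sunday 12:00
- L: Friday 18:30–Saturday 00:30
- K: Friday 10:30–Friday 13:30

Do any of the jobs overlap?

No

Check each pair: they overlap iff neither finishes before the other starts.
Sorted by start: I, J, K, L, M, N, O.
J starts after I ends, so nothing later overlaps I either.
K starts after J ends, so nothing later overlaps J either.
L starts after K ends, so nothing later overlaps K either.
M starts after L ends, so nothing later overlaps L either.
N starts after M ends, so nothing later overlaps M either.
O starts after N ends.
Every pair is clear; the schedule has no overlaps.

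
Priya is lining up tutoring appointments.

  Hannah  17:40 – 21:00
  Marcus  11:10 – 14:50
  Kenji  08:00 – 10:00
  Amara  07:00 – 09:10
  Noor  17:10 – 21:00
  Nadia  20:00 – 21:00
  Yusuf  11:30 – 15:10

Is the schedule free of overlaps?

No

Sorted by start: Amara, Kenji, Marcus, Yusuf, Noor, Hannah, Nadia.
Kenji starts before Amara ends → Amara and Kenji overlap.
That's a conflict, so the schedule is not conflict-free.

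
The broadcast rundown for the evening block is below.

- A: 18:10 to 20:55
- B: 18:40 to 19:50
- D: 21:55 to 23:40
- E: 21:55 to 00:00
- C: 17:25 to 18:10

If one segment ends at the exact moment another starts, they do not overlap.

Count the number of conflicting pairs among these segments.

2

Sorted by start: C, A, B, D, E.
A starts exactly when C ends (back-to-back, no overlap), so nothing later overlaps C either.
B starts before A ends → A and B overlap.
D starts after A ends, so nothing later overlaps A either.
D starts after B ends, so nothing later overlaps B either.
E starts before D ends → D and E overlap.
Overlapping pairs: A & B, D & E — 2 in total.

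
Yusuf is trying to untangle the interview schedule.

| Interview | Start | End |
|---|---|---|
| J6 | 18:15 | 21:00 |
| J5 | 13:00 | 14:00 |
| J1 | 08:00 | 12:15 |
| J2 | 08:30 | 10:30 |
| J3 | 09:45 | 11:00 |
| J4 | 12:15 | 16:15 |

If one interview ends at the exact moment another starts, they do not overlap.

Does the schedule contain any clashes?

Yes

Sorted by start: J1, J2, J3, J4, J5, J6.
J2 starts before J1 ends → J1 and J2 overlap.
That's a conflict, so the schedule is not conflict-free.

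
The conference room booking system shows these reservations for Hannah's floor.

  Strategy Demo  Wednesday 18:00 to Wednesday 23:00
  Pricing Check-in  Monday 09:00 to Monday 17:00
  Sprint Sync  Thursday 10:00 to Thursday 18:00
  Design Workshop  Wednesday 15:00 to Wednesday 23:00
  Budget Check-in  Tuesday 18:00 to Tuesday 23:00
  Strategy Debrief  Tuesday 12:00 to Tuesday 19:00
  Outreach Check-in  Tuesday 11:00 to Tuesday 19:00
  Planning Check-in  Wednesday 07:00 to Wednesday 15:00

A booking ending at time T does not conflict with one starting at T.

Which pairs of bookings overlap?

Budget Check-in & Outreach Check-in, Budget Check-in & Strategy Debrief, Design Workshop & Strategy Demo, Outreach Check-in & Strategy Debrief

Two intervals overlap when each starts before the other ends.
Sorted by start: Pricing Check-in, Outreach Check-in, Strategy Debrief, Budget Check-in, Planning Check-in, Design Workshop, Strategy Demo, Sprint Sync.
Outreach Check-in starts after Pricing Check-in ends; Pricing Check-in is clear from here.
Strategy Debrief starts before Outreach Check-in ends → Outreach Check-in and Strategy Debrief overlap.
Budget Check-in starts before Outreach Check-in ends → Outreach Check-in and Budget Check-in overlap.
Planning Check-in starts after Outreach Check-in ends; Outreach Check-in is clear from here.
Budget Check-in starts before Strategy Debrief ends → Strategy Debrief and Budget Check-in overlap.
Planning Check-in starts after Strategy Debrief ends; Strategy Debrief is clear from here.
Planning Check-in starts after Budget Check-in ends; Budget Check-in is clear from here.
Design Workshop starts exactly when Planning Check-in ends (back-to-back, no overlap); Planning Check-in is clear from here.
Strategy Demo starts before Design Workshop ends → Design Workshop and Strategy Demo overlap.
Sprint Sync starts after Design Workshop ends.
Sprint Sync starts after Strategy Demo ends.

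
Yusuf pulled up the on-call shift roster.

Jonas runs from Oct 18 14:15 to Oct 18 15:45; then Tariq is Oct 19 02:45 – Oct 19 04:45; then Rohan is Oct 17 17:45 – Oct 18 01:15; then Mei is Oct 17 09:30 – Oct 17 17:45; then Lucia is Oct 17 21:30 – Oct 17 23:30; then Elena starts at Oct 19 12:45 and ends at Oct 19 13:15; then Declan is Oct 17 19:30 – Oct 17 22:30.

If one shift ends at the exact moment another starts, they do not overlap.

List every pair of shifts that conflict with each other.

Declan & Lucia, Declan & Rohan, Lucia & Rohan

Sorted by start: Mei, Rohan, Declan, Lucia, Jonas, Tariq, Elena.
Rohan starts exactly when Mei ends (back-to-back, no overlap) — done with Mei.
Declan starts before Rohan ends → Rohan and Declan overlap.
Lucia starts before Rohan ends → Rohan and Lucia overlap.
Jonas starts after Rohan ends — done with Rohan.
Lucia starts before Declan ends → Declan and Lucia overlap.
Jonas starts after Declan ends — done with Declan.
Jonas starts after Lucia ends — done with Lucia.
Tariq starts after Jonas ends — done with Jonas.
Elena starts after Tariq ends.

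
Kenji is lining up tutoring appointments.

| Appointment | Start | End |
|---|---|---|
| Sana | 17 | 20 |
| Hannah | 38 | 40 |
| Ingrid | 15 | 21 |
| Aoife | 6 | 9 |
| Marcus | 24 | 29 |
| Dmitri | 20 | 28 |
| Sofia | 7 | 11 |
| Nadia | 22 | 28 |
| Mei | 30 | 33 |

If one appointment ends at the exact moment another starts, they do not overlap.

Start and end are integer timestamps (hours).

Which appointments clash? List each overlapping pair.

Aoife & Sofia, Dmitri & Ingrid, Dmitri & Marcus, Dmitri & Nadia, Ingrid & Sana, Marcus & Nadia

Two intervals overlap when each starts before the other ends.
Sorted by start: Aoife, Sofia, Ingrid, Sana, Dmitri, Nadia, Marcus, Mei, Hannah.
Sofia starts before Aoife ends → Aoife and Sofia overlap.
Ingrid starts after Aoife ends, so nothing later overlaps Aoife either.
Ingrid starts after Sofia ends, so nothing later overlaps Sofia either.
Sana starts before Ingrid ends → Ingrid and Sana overlap.
Dmitri starts before Ingrid ends → Ingrid and Dmitri overlap.
Nadia starts after Ingrid ends, so nothing later overlaps Ingrid either.
Dmitri starts exactly when Sana ends (back-to-back, no overlap), so nothing later overlaps Sana either.
Nadia starts before Dmitri ends → Dmitri and Nadia overlap.
Marcus starts before Dmitri ends → Dmitri and Marcus overlap.
Mei starts after Dmitri ends, so nothing later overlaps Dmitri either.
Marcus starts before Nadia ends → Nadia and Marcus overlap.
Mei starts after Nadia ends, so nothing later overlaps Nadia either.
Mei starts after Marcus ends, so nothing later overlaps Marcus either.
Hannah starts after Mei ends.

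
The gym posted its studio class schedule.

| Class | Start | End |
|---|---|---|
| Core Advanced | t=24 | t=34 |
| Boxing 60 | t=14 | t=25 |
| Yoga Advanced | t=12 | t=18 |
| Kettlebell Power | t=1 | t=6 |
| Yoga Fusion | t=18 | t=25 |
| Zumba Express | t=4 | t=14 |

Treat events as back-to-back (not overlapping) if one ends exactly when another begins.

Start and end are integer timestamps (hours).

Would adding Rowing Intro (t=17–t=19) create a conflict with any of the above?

Yes — it overlaps Boxing 60, Yoga Advanced, Yoga Fusion

Kettlebell Power: ends t=6 at or before Rowing Intro starts t=17 → clear.
Zumba Express: ends t=14 at or before Rowing Intro starts t=17 → clear.
Yoga Advanced: starts t=12 before Rowing Intro ends t=19, and ends t=18 after Rowing Intro starts t=17 → overlap.
Boxing 60: starts t=14 before Rowing Intro ends t=19, and ends t=25 after Rowing Intro starts t=17 → overlap.
Yoga Fusion: starts t=18 before Rowing Intro ends t=19, and ends t=25 after Rowing Intro starts t=17 → overlap.
Core Advanced: starts t=24 at or after Rowing Intro ends t=19 → clear.
Rowing Intro overlaps Yoga Advanced, Boxing 60, Yoga Fusion.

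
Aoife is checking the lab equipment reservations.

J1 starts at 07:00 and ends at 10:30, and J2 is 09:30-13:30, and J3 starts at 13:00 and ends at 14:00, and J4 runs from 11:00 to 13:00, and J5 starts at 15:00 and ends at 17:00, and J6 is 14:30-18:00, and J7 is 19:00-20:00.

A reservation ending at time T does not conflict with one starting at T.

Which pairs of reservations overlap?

Sorted by start: J1, J2, J4, J3, J6, J5, J7.
J2 starts before J1 ends → J1 and J2 overlap.
J4 starts after J1 ends — done with J1.
J4 starts before J2 ends → J2 and J4 overlap.
J3 starts before J2 ends → J2 and J3 overlap.
J6 starts after J2 ends — done with J2.
J3 starts exactly when J4 ends (back-to-back, no overlap) — done with J4.
J6 starts after J3 ends — done with J3.
J5 starts before J6 ends → J6 and J5 overlap.
J7 starts after J6 ends.
J7 starts after J5 ends.

J1 & J2, J2 & J3, J2 & J4, J5 & J6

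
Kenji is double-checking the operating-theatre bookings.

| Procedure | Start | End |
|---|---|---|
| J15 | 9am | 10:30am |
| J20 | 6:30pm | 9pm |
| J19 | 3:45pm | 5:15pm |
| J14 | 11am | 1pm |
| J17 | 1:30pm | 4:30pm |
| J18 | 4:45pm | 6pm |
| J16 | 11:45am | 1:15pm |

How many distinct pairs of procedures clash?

3

Sorted by start: J15, J14, J16, J17, J19, J18, J20.
J14 starts after J15 ends — done with J15.
J16 starts before J14 ends → J14 and J16 overlap.
J17 starts after J14 ends — done with J14.
J17 starts after J16 ends — done with J16.
J19 starts before J17 ends → J17 and J19 overlap.
J18 starts after J17 ends — done with J17.
J18 starts before J19 ends → J19 and J18 overlap.
J20 starts after J19 ends.
J20 starts after J18 ends.
Overlapping pairs: J14 & J16, J17 & J19, J18 & J19 — 3 in total.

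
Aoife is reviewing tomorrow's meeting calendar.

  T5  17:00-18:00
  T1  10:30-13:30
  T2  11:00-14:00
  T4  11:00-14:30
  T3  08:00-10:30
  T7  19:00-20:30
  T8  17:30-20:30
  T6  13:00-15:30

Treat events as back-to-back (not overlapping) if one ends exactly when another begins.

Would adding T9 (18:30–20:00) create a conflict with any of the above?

Yes — it overlaps T7, T8

T3: ends 10:30 at or before T9 starts 18:30 → clear.
T1: ends 13:30 at or before T9 starts 18:30 → clear.
T2: ends 14:00 at or before T9 starts 18:30 → clear.
T4: ends 14:30 at or before T9 starts 18:30 → clear.
T6: ends 15:30 at or before T9 starts 18:30 → clear.
T5: ends 18:00 at or before T9 starts 18:30 → clear.
T8: starts 17:30 before T9 ends 20:00, and ends 20:30 after T9 starts 18:30 → overlap.
T7: starts 19:00 before T9 ends 20:00, and ends 20:30 after T9 starts 18:30 → overlap.
T9 overlaps T7, T8.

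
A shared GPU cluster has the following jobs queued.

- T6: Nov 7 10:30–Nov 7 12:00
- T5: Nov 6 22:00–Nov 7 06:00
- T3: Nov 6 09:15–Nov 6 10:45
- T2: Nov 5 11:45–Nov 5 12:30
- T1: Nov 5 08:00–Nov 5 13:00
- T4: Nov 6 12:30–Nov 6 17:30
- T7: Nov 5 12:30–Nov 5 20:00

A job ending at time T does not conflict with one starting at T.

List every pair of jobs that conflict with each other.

T1 & T2, T1 & T7

Two intervals overlap when each starts before the other ends.
Sorted by start: T1, T2, T7, T3, T4, T5, T6.
T2 starts before T1 ends → T1 and T2 overlap.
T7 starts before T1 ends → T1 and T7 overlap.
T3 starts after T1 ends — done with T1.
T7 starts exactly when T2 ends (back-to-back, no overlap) — done with T2.
T3 starts after T7 ends — done with T7.
T4 starts after T3 ends — done with T3.
T5 starts after T4 ends — done with T4.
T6 starts after T5 ends.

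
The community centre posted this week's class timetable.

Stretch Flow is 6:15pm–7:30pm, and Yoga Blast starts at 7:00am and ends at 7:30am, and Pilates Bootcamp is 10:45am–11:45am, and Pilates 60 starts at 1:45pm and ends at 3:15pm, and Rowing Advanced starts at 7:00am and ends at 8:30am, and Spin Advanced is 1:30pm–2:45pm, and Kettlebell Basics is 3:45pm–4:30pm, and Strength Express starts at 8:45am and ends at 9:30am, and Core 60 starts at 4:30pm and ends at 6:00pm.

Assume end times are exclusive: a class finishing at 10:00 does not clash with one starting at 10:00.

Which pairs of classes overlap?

Pilates 60 & Spin Advanced, Rowing Advanced & Yoga Blast

Sorted by start: Rowing Advanced, Yoga Blast, Strength Express, Pilates Bootcamp, Spin Advanced, Pilates 60, Kettlebell Basics, Core 60, Stretch Flow.
Yoga Blast starts before Rowing Advanced ends → Rowing Advanced and Yoga Blast overlap.
Strength Express starts after Rowing Advanced ends — done with Rowing Advanced.
Strength Express starts after Yoga Blast ends — done with Yoga Blast.
Pilates Bootcamp starts after Strength Express ends — done with Strength Express.
Spin Advanced starts after Pilates Bootcamp ends — done with Pilates Bootcamp.
Pilates 60 starts before Spin Advanced ends → Spin Advanced and Pilates 60 overlap.
Kettlebell Basics starts after Spin Advanced ends — done with Spin Advanced.
Kettlebell Basics starts after Pilates 60 ends — done with Pilates 60.
Core 60 starts exactly when Kettlebell Basics ends (back-to-back, no overlap) — done with Kettlebell Basics.
Stretch Flow starts after Core 60 ends.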